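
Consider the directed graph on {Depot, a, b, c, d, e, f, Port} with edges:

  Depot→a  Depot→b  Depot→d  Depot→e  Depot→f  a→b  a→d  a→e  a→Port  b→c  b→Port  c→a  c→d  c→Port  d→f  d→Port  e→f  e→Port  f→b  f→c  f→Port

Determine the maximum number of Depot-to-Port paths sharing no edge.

Assign every edge capacity 1; by Menger, the answer equals the max flow.
Path Depot→a→Port (+1); total 1.
Path Depot→b→Port (+1); total 2.
Path Depot→d→Port (+1); total 3.
Path Depot→e→Port (+1); total 4.
Path Depot→f→Port (+1); total 5.
No residual Depot→Port path; max flow = 5.
Certifying cut of size 5: {Depot→a, Depot→b, Depot→d, Depot→e, Depot→f}.

5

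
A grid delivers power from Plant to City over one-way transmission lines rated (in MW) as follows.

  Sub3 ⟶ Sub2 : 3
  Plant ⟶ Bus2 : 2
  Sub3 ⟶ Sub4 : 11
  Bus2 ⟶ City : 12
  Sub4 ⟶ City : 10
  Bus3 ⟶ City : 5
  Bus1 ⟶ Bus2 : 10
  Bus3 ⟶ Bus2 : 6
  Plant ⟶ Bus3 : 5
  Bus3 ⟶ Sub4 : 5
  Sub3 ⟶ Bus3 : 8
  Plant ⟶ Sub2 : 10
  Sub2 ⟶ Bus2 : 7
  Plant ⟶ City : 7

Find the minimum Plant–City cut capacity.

21

Augment Plant→City: bottleneck 7, flow now 7.
Augment Plant→Bus3→City: bottleneck 5, flow now 12.
Augment Plant→Bus2→City: bottleneck 2, flow now 14.
Augment Plant→Sub2→Bus2→City: bottleneck 7, flow now 21.
No augmenting path remains; maximum flow = 21.
By max-flow min-cut, the minimum cut capacity equals the max flow.
In the residual graph, reachable from Plant: {Plant, Sub2}.
Min-cut edges: Plant→Bus3 (5), Plant→Bus2 (2), Plant→City (7), Sub2→Bus2 (7); capacity 5 + 2 + 7 + 7 = 21.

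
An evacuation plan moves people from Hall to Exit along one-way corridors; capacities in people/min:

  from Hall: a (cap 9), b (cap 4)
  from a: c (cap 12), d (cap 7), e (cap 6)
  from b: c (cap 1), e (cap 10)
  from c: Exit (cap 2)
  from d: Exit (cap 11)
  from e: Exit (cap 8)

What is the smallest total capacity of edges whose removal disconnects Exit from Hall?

13

Augment Hall→a→c→Exit: bottleneck 2, flow now 2.
Augment Hall→a→d→Exit: bottleneck 7, flow now 9.
Augment Hall→b→e→Exit: bottleneck 4, flow now 13.
No augmenting path remains; maximum flow = 13.
By max-flow min-cut, the minimum cut capacity equals the max flow.
In the residual graph, reachable from Hall: {Hall}.
Min-cut edges: Hall→a (9), Hall→b (4); capacity 9 + 4 = 13.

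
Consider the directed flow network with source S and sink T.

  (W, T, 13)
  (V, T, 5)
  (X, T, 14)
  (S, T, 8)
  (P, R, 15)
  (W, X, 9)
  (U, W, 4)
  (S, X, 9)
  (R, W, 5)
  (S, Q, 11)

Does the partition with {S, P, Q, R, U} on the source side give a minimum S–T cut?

Given cut capacity: 9 + 8 + 5 + 4 = 26.
Augment S→T: bottleneck 8, flow now 8.
Augment S→X→T: bottleneck 9, flow now 17.
No augmenting path remains; maximum flow = 17.
In the residual graph, reachable from S: {S, Q}.
Min-cut edges: S→X (9), S→T (8); capacity 9 + 8 = 17.
Cut capacity 26 exceeds the max flow 17, so it is not minimum.

No — its capacity is 26, but the minimum cut has capacity 17.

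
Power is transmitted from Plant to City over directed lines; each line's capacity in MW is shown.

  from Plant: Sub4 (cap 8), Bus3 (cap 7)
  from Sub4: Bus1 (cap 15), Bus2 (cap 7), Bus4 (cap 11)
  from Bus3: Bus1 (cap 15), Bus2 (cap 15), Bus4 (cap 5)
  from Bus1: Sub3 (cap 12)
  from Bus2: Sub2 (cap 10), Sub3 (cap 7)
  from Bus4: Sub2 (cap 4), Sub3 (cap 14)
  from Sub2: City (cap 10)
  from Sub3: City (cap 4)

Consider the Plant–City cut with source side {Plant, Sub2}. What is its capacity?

25

Edges leaving {Plant, Sub2}: Plant→Sub4 (8), Plant→Bus3 (7), Sub2→City (10).
Cut capacity = 8 + 7 + 10 = 25.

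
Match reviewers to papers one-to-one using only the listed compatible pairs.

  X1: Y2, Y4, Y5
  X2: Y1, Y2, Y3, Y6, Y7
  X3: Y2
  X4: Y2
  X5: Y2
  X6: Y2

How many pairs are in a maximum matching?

Unit-capacity flow: source→left, listed edges, right→sink; max matching = max flow.
Augmenting path X1→Y2 (+1); matched 1.
Augmenting path X2→Y1 (+1); matched 2.
Augmenting path X3→Y2→X1→Y4 (+1); matched 3.
No augmenting path remains; maximum matching = 3.
König certificate: {X1, X2, Y2} is a vertex cover of size 3 (every listed pair touches it), so no matching can be larger.

3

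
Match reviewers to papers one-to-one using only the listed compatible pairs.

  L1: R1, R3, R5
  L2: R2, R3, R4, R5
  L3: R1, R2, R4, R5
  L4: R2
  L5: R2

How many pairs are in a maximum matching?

4

Unit-capacity flow: source→left, listed edges, right→sink; max matching = max flow.
Augmenting path L1→R1 (+1); matched 1.
Augmenting path L2→R2 (+1); matched 2.
Augmenting path L3→R4 (+1); matched 3.
Augmenting path L4→R2→L2→R3 (+1); matched 4.
No augmenting path remains; maximum matching = 4.
König certificate: {L1, L2, L3, R2} is a vertex cover of size 4 (every listed pair touches it), so no matching can be larger.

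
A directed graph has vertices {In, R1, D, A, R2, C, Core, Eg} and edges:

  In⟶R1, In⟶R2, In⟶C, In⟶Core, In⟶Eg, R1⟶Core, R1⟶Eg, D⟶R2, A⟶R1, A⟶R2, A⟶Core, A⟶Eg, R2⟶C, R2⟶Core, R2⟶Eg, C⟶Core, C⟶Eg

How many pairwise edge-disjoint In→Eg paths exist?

Assign every edge capacity 1; by Menger, the answer equals the max flow.
Path In→Eg (+1); total 1.
Path In→R1→Eg (+1); total 2.
Path In→R2→Eg (+1); total 3.
Path In→C→Eg (+1); total 4.
No residual In→Eg path; max flow = 4.
Certifying cut of size 4: {In→C, In→Eg, In→R1, In→R2}.

4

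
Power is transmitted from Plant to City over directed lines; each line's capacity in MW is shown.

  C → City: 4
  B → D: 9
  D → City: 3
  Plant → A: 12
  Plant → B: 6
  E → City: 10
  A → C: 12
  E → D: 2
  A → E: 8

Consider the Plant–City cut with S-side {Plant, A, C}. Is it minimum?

Given cut capacity: 6 + 8 + 4 = 18.
Augment Plant→A→C→City: bottleneck 4, flow now 4.
Augment Plant→A→E→City: bottleneck 8, flow now 12.
Augment Plant→B→D→City: bottleneck 3, flow now 15.
No augmenting path remains; maximum flow = 15.
In the residual graph, reachable from Plant: {Plant, B, D}.
Min-cut edges: Plant→A (12), D→City (3); capacity 12 + 3 = 15.
Cut capacity 18 exceeds the max flow 15, so it is not minimum.

No — its capacity is 18, but the minimum cut has capacity 15.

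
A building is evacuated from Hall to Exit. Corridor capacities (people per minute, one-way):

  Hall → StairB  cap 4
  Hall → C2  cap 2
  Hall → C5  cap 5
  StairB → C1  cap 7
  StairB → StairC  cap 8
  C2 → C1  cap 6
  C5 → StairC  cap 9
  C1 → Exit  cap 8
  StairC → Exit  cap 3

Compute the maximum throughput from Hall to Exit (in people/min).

9

Augment Hall→StairB→C1→Exit: bottleneck 4, flow now 4.
Augment Hall→C2→C1→Exit: bottleneck 2, flow now 6.
Augment Hall→C5→StairC→Exit: bottleneck 3, flow now 9.
No augmenting path remains; maximum flow = 9.
In the residual graph, reachable from Hall: {Hall, C5, StairC}.
Min-cut edges: Hall→StairB (4), Hall→C2 (2), StairC→Exit (3); capacity 4 + 2 + 3 = 9.
This cut is saturated, so no flow can exceed 9.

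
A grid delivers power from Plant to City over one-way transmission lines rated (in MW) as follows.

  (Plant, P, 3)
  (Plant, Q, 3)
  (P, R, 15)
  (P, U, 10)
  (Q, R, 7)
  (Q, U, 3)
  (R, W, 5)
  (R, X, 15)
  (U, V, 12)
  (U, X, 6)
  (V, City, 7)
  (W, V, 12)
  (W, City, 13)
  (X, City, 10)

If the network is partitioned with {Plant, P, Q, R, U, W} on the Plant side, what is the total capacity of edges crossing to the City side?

58

Edges leaving {Plant, P, Q, R, U, W}: R→X (15), U→V (12), U→X (6), W→V (12), W→City (13).
Cut capacity = 15 + 12 + 6 + 12 + 13 = 58.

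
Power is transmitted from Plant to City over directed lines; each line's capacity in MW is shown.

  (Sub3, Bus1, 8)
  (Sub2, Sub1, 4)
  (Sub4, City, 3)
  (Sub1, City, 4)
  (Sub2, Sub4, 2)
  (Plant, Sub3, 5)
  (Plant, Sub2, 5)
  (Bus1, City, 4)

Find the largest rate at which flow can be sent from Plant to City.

Augment Plant→Sub2→Sub1→City: bottleneck 4, flow now 4.
Augment Plant→Sub2→Sub4→City: bottleneck 1, flow now 5.
Augment Plant→Sub3→Bus1→City: bottleneck 4, flow now 9.
No augmenting path remains; maximum flow = 9.
In the residual graph, reachable from Plant: {Plant, Sub3, Bus1}.
Min-cut edges: Plant→Sub2 (5), Bus1→City (4); capacity 5 + 4 = 9.
This cut is saturated, so no flow can exceed 9.

9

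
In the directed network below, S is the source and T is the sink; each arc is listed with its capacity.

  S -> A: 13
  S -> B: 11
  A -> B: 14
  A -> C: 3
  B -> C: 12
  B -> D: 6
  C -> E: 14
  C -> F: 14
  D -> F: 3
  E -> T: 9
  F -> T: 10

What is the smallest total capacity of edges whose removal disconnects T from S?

Augment S→A→C→E→T: bottleneck 3, flow now 3.
Augment S→B→C→E→T: bottleneck 6, flow now 9.
Augment S→B→C→F→T: bottleneck 5, flow now 14.
Augment S→A→B→C→F→T: bottleneck 1, flow now 15.
Augment S→A→B→D→F→T: bottleneck 3, flow now 18.
No augmenting path remains; maximum flow = 18.
By max-flow min-cut, the minimum cut capacity equals the max flow.
In the residual graph, reachable from S: {S, A, B, D}.
Min-cut edges: A→C (3), B→C (12), D→F (3); capacity 3 + 12 + 3 = 18.

18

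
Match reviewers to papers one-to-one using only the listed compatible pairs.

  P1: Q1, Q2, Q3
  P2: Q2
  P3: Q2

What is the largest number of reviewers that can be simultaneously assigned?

Unit-capacity flow: source→left, listed edges, right→sink; max matching = max flow.
Augmenting path P1→Q1 (+1); matched 1.
Augmenting path P2→Q2 (+1); matched 2.
No augmenting path remains; maximum matching = 2.
König certificate: {P1, Q2} is a vertex cover of size 2 (every listed pair touches it), so no matching can be larger.

2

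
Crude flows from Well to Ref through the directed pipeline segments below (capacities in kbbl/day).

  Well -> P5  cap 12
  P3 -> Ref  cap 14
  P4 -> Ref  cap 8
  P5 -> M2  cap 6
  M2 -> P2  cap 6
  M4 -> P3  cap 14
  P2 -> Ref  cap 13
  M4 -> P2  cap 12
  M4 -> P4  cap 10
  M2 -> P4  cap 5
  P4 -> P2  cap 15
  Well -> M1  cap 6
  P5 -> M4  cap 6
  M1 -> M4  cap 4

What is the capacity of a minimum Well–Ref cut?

16

Augment Well→P5→M2→P4→Ref: bottleneck 5, flow now 5.
Augment Well→P5→M2→P2→Ref: bottleneck 1, flow now 6.
Augment Well→P5→M4→P4→Ref: bottleneck 3, flow now 9.
Augment Well→P5→M4→P2→Ref: bottleneck 3, flow now 12.
Augment Well→M1→M4→P2→Ref: bottleneck 4, flow now 16.
No augmenting path remains; maximum flow = 16.
By max-flow min-cut, the minimum cut capacity equals the max flow.
In the residual graph, reachable from Well: {Well, M1}.
Min-cut edges: Well→P5 (12), M1→M4 (4); capacity 12 + 4 = 16.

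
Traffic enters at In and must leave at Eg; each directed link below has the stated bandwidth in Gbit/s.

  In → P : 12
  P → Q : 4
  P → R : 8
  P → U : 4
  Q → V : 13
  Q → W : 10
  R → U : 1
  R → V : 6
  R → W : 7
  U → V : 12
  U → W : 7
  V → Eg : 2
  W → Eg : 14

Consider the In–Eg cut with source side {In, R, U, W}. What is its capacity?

44

Edges leaving {In, R, U, W}: In→P (12), R→V (6), U→V (12), W→Eg (14).
Cut capacity = 12 + 6 + 12 + 14 = 44.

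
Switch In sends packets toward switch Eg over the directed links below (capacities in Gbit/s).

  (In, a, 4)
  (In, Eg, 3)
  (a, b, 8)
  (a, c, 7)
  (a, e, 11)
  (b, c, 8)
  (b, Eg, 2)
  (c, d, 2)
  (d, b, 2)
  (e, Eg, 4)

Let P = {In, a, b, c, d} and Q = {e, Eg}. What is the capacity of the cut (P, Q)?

16

Edges leaving {In, a, b, c, d}: In→Eg (3), a→e (11), b→Eg (2).
Cut capacity = 3 + 11 + 2 = 16.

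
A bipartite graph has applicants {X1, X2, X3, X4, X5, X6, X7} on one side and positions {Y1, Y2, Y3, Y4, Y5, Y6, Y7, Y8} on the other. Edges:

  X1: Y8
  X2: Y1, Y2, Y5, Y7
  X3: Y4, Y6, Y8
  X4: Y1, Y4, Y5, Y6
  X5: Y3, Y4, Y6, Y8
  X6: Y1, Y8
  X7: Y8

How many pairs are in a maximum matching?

Unit-capacity flow: source→left, listed edges, right→sink; max matching = max flow.
Augmenting path X1→Y8 (+1); matched 1.
Augmenting path X2→Y1 (+1); matched 2.
Augmenting path X3→Y4 (+1); matched 3.
Augmenting path X4→Y5 (+1); matched 4.
Augmenting path X5→Y3 (+1); matched 5.
Augmenting path X6→Y1→X2→Y2 (+1); matched 6.
No augmenting path remains; maximum matching = 6.
König certificate: {X2, X3, X4, X5, X6, Y8} is a vertex cover of size 6 (every listed pair touches it), so no matching can be larger.

6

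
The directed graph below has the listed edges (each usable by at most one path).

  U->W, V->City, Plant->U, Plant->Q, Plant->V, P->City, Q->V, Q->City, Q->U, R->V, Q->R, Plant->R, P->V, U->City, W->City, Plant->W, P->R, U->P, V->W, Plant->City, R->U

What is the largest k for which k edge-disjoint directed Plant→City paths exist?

Assign every edge capacity 1; by Menger, the answer equals the max flow.
Path Plant→City (+1); total 1.
Path Plant→Q→City (+1); total 2.
Path Plant→U→City (+1); total 3.
Path Plant→V→City (+1); total 4.
Path Plant→W→City (+1); total 5.
Path Plant→R→U→P→City (+1); total 6.
No residual Plant→City path; max flow = 6.
Certifying cut of size 6: {Plant→City, Plant→Q, Plant→R, Plant→U, Plant→V, Plant→W}.

6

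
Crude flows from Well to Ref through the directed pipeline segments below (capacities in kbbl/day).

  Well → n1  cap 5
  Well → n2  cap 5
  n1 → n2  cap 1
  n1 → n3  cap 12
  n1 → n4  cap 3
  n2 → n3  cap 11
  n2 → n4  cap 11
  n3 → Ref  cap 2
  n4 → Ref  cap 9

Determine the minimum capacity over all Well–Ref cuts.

10

Augment Well→n1→n3→Ref: bottleneck 2, flow now 2.
Augment Well→n1→n4→Ref: bottleneck 3, flow now 5.
Augment Well→n2→n4→Ref: bottleneck 5, flow now 10.
No augmenting path remains; maximum flow = 10.
By max-flow min-cut, the minimum cut capacity equals the max flow.
In the residual graph, reachable from Well: {Well}.
Min-cut edges: Well→n1 (5), Well→n2 (5); capacity 5 + 5 = 10.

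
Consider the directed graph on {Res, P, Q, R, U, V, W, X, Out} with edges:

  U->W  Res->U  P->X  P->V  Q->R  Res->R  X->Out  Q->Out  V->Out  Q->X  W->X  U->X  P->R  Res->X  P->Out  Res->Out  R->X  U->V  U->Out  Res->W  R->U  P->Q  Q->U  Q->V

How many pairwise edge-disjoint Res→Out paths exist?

Assign every edge capacity 1; by Menger, the answer equals the max flow.
Path Res→Out (+1); total 1.
Path Res→U→Out (+1); total 2.
Path Res→X→Out (+1); total 3.
Path Res→R→U→V→Out (+1); total 4.
No residual Res→Out path; max flow = 4.
Certifying cut of size 4: {Res→Out, Res→R, Res→U, X→Out}.

4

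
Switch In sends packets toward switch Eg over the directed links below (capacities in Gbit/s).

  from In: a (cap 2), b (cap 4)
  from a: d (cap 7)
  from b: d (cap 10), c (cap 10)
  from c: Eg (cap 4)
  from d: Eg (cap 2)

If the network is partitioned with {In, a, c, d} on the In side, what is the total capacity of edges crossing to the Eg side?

Edges leaving {In, a, c, d}: In→b (4), c→Eg (4), d→Eg (2).
Cut capacity = 4 + 4 + 2 = 10.

10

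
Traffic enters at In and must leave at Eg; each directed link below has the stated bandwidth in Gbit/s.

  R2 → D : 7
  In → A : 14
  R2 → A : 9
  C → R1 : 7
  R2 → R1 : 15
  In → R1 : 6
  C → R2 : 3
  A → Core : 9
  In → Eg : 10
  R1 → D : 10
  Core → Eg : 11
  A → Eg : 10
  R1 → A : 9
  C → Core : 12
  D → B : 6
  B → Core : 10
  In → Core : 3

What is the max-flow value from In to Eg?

31

Augment In→Eg: bottleneck 10, flow now 10.
Augment In→A→Eg: bottleneck 10, flow now 20.
Augment In→Core→Eg: bottleneck 3, flow now 23.
Augment In→A→Core→Eg: bottleneck 4, flow now 27.
Augment In→R1→A→Core→Eg: bottleneck 4, flow now 31.
No augmenting path remains; maximum flow = 31.
In the residual graph, reachable from In: {In, R1, D, B, A, Core}.
Min-cut edges: In→Eg (10), A→Eg (10), Core→Eg (11); capacity 10 + 10 + 11 = 31.
This cut is saturated, so no flow can exceed 31.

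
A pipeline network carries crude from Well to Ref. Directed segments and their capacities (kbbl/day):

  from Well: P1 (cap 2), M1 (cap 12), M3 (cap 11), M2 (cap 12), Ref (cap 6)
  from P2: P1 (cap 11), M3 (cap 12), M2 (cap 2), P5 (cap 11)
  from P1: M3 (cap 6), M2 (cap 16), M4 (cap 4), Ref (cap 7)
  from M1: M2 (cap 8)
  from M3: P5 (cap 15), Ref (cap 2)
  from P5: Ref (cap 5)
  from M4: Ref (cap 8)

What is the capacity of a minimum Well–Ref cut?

Augment Well→Ref: bottleneck 6, flow now 6.
Augment Well→P1→Ref: bottleneck 2, flow now 8.
Augment Well→M3→Ref: bottleneck 2, flow now 10.
Augment Well→M3→P5→Ref: bottleneck 5, flow now 15.
No augmenting path remains; maximum flow = 15.
By max-flow min-cut, the minimum cut capacity equals the max flow.
In the residual graph, reachable from Well: {Well, M1, M3, M2, P5}.
Min-cut edges: Well→P1 (2), Well→Ref (6), M3→Ref (2), P5→Ref (5); capacity 2 + 6 + 2 + 5 = 15.

15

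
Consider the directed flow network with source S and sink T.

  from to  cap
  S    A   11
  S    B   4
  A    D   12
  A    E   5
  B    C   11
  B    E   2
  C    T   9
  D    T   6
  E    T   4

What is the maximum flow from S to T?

14

Augment S→A→D→T: bottleneck 6, flow now 6.
Augment S→A→E→T: bottleneck 4, flow now 10.
Augment S→B→C→T: bottleneck 4, flow now 14.
No augmenting path remains; maximum flow = 14.
In the residual graph, reachable from S: {S, A, D, E}.
Min-cut edges: S→B (4), D→T (6), E→T (4); capacity 4 + 6 + 4 = 14.
This cut is saturated, so no flow can exceed 14.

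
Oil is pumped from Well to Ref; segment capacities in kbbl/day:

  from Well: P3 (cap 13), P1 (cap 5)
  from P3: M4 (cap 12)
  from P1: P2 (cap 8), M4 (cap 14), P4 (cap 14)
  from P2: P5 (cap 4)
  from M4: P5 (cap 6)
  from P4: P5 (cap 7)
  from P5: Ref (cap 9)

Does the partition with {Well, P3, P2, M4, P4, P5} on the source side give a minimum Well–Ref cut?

No — its capacity is 14, but the minimum cut has capacity 9.

Given cut capacity: 5 + 9 = 14.
Augment Well→P3→M4→P5→Ref: bottleneck 6, flow now 6.
Augment Well→P1→P2→P5→Ref: bottleneck 3, flow now 9.
No augmenting path remains; maximum flow = 9.
In the residual graph, reachable from Well: {Well, P3, P1, P2, M4, P4, P5}.
Min-cut edges: P5→Ref (9); capacity 9 = 9.
Cut capacity 14 exceeds the max flow 9, so it is not minimum.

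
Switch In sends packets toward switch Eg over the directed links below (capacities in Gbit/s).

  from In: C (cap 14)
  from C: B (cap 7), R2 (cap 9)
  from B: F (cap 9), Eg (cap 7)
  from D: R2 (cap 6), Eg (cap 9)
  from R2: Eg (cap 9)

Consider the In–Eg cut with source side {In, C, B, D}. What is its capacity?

40

Edges leaving {In, C, B, D}: C→R2 (9), B→F (9), B→Eg (7), D→R2 (6), D→Eg (9).
Cut capacity = 9 + 9 + 7 + 6 + 9 = 40.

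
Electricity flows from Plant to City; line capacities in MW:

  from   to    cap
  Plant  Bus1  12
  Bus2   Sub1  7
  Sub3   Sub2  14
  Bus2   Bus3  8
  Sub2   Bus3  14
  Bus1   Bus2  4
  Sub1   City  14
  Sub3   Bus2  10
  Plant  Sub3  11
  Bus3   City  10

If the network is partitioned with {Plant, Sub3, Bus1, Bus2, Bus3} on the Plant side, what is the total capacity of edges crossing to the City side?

31

Edges leaving {Plant, Sub3, Bus1, Bus2, Bus3}: Sub3→Sub2 (14), Bus2→Sub1 (7), Bus3→City (10).
Cut capacity = 14 + 7 + 10 = 31.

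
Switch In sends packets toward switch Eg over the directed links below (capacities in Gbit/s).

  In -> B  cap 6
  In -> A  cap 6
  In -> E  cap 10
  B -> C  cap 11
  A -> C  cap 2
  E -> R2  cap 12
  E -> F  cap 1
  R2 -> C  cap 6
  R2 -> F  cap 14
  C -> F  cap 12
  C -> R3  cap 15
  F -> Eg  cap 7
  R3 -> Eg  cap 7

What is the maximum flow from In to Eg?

Augment In→E→F→Eg: bottleneck 1, flow now 1.
Augment In→B→C→F→Eg: bottleneck 6, flow now 7.
Augment In→A→C→R3→Eg: bottleneck 2, flow now 9.
Augment In→E→R2→C→R3→Eg: bottleneck 5, flow now 14.
No augmenting path remains; maximum flow = 14.
In the residual graph, reachable from In: {In, B, A, E, R2, C, F, R3}.
Min-cut edges: F→Eg (7), R3→Eg (7); capacity 7 + 7 = 14.
This cut is saturated, so no flow can exceed 14.

14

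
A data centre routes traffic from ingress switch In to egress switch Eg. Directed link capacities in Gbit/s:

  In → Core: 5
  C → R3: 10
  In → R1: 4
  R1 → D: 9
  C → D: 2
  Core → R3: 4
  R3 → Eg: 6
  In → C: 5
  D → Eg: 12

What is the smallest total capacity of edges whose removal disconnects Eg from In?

Augment In→Core→R3→Eg: bottleneck 4, flow now 4.
Augment In→C→D→Eg: bottleneck 2, flow now 6.
Augment In→C→R3→Eg: bottleneck 2, flow now 8.
Augment In→R1→D→Eg: bottleneck 4, flow now 12.
No augmenting path remains; maximum flow = 12.
By max-flow min-cut, the minimum cut capacity equals the max flow.
In the residual graph, reachable from In: {In, Core, C, R3}.
Min-cut edges: In→R1 (4), C→D (2), R3→Eg (6); capacity 4 + 2 + 6 = 12.

12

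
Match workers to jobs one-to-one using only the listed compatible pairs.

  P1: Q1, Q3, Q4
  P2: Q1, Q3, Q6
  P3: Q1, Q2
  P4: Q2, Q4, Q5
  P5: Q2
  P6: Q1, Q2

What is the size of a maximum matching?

5

Unit-capacity flow: source→left, listed edges, right→sink; max matching = max flow.
Augmenting path P1→Q1 (+1); matched 1.
Augmenting path P2→Q3 (+1); matched 2.
Augmenting path P3→Q2 (+1); matched 3.
Augmenting path P4→Q4 (+1); matched 4.
Augmenting path P6→Q1→P1→Q3→P2→Q6 (+1); matched 5.
No augmenting path remains; maximum matching = 5.
König certificate: {P1, P2, P4, Q1, Q2} is a vertex cover of size 5 (every listed pair touches it), so no matching can be larger.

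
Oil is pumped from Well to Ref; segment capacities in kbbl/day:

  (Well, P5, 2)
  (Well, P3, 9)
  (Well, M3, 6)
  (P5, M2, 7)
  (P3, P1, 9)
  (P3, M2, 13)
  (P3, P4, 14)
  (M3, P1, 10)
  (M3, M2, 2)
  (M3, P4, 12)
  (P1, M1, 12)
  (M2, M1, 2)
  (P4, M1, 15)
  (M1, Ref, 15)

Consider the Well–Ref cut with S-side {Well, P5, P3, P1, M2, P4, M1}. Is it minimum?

No — its capacity is 21, but the minimum cut has capacity 15.

Given cut capacity: 6 + 15 = 21.
Augment Well→P5→M2→M1→Ref: bottleneck 2, flow now 2.
Augment Well→P3→P1→M1→Ref: bottleneck 9, flow now 11.
Augment Well→M3→P1→M1→Ref: bottleneck 3, flow now 14.
Augment Well→M3→P4→M1→Ref: bottleneck 1, flow now 15.
No augmenting path remains; maximum flow = 15.
In the residual graph, reachable from Well: {Well, P5, P3, M3, P1, M2, P4, M1}.
Min-cut edges: M1→Ref (15); capacity 15 = 15.
Cut capacity 21 exceeds the max flow 15, so it is not minimum.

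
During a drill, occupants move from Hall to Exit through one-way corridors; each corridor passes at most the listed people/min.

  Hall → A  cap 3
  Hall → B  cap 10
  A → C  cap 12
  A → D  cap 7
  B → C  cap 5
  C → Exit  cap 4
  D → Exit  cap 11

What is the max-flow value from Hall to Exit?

Augment Hall→A→C→Exit: bottleneck 3, flow now 3.
Augment Hall→B→C→Exit: bottleneck 1, flow now 4.
Augment Hall→B→C→A→D→Exit: bottleneck 3, flow now 7. (uses reverse residual edge)
No augmenting path remains; maximum flow = 7.
In the residual graph, reachable from Hall: {Hall, B, C}.
Min-cut edges: Hall→A (3), C→Exit (4); capacity 3 + 4 = 7.
This cut is saturated, so no flow can exceed 7.

7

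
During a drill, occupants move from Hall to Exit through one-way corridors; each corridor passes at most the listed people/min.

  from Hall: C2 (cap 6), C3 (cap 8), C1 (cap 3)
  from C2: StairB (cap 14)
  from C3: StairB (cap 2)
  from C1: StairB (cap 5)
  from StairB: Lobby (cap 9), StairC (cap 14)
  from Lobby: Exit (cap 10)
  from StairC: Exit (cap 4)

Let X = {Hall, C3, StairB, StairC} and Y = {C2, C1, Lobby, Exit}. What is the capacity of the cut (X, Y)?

Edges leaving {Hall, C3, StairB, StairC}: Hall→C2 (6), Hall→C1 (3), StairB→Lobby (9), StairC→Exit (4).
Cut capacity = 6 + 3 + 9 + 4 = 22.

22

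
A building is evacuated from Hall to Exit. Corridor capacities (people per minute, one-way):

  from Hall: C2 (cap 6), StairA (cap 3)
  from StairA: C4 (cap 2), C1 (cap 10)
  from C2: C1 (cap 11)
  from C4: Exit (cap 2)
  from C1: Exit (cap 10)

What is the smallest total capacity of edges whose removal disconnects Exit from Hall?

Augment Hall→StairA→C4→Exit: bottleneck 2, flow now 2.
Augment Hall→StairA→C1→Exit: bottleneck 1, flow now 3.
Augment Hall→C2→C1→Exit: bottleneck 6, flow now 9.
No augmenting path remains; maximum flow = 9.
By max-flow min-cut, the minimum cut capacity equals the max flow.
In the residual graph, reachable from Hall: {Hall}.
Min-cut edges: Hall→StairA (3), Hall→C2 (6); capacity 3 + 6 = 9.

9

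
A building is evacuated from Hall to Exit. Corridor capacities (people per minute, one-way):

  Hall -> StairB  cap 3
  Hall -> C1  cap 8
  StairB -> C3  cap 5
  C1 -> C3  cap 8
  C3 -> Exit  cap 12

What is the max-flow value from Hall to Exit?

11

Augment Hall→StairB→C3→Exit: bottleneck 3, flow now 3.
Augment Hall→C1→C3→Exit: bottleneck 8, flow now 11.
No augmenting path remains; maximum flow = 11.
In the residual graph, reachable from Hall: {Hall}.
Min-cut edges: Hall→StairB (3), Hall→C1 (8); capacity 3 + 8 = 11.
This cut is saturated, so no flow can exceed 11.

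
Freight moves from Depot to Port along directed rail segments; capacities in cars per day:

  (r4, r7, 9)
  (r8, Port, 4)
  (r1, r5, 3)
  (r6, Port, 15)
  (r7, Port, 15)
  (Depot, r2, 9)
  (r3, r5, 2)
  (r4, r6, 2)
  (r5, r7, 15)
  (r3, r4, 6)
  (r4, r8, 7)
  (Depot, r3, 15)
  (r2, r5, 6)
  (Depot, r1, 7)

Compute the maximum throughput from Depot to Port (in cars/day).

17

Augment Depot→r1→r5→r7→Port: bottleneck 3, flow now 3.
Augment Depot→r2→r5→r7→Port: bottleneck 6, flow now 9.
Augment Depot→r3→r4→r6→Port: bottleneck 2, flow now 11.
Augment Depot→r3→r4→r7→Port: bottleneck 4, flow now 15.
Augment Depot→r3→r5→r7→Port: bottleneck 2, flow now 17.
No augmenting path remains; maximum flow = 17.
In the residual graph, reachable from Depot: {Depot, r1, r2, r3}.
Min-cut edges: r1→r5 (3), r2→r5 (6), r3→r4 (6), r3→r5 (2); capacity 3 + 6 + 6 + 2 = 17.
This cut is saturated, so no flow can exceed 17.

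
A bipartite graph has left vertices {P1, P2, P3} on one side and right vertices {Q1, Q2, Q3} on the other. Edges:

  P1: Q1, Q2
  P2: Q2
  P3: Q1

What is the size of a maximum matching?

Unit-capacity flow: source→left, listed edges, right→sink; max matching = max flow.
Augmenting path P1→Q1 (+1); matched 1.
Augmenting path P2→Q2 (+1); matched 2.
No augmenting path remains; maximum matching = 2.
König certificate: {Q1, Q2} is a vertex cover of size 2 (every listed pair touches it), so no matching can be larger.

2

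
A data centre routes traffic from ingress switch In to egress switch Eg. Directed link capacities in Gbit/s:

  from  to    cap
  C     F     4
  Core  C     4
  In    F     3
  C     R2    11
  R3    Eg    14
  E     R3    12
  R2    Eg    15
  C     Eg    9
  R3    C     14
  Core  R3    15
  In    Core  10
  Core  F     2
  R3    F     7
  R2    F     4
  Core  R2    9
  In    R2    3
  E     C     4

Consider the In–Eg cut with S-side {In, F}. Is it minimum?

Given cut capacity: 10 + 3 = 13.
Augment In→R2→Eg: bottleneck 3, flow now 3.
Augment In→Core→R3→Eg: bottleneck 10, flow now 13.
No augmenting path remains; maximum flow = 13.
Cut capacity 13 equals the max flow, so it is a minimum cut.

Yes — it is a minimum cut (capacity 13).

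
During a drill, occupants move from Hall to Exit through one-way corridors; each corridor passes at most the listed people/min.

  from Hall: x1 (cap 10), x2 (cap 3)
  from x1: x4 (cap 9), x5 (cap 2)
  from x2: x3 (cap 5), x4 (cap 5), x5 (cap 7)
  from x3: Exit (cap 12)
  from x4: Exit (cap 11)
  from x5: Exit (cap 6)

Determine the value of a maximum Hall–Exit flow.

13

Augment Hall→x1→x4→Exit: bottleneck 9, flow now 9.
Augment Hall→x1→x5→Exit: bottleneck 1, flow now 10.
Augment Hall→x2→x3→Exit: bottleneck 3, flow now 13.
No augmenting path remains; maximum flow = 13.
In the residual graph, reachable from Hall: {Hall}.
Min-cut edges: Hall→x1 (10), Hall→x2 (3); capacity 10 + 3 = 13.
This cut is saturated, so no flow can exceed 13.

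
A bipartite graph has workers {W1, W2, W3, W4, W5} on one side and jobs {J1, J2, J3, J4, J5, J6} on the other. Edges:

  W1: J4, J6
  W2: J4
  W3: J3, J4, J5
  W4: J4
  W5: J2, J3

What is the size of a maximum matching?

Unit-capacity flow: source→left, listed edges, right→sink; max matching = max flow.
Augmenting path W1→J4 (+1); matched 1.
Augmenting path W3→J3 (+1); matched 2.
Augmenting path W5→J2 (+1); matched 3.
Augmenting path W2→J4→W1→J6 (+1); matched 4.
No augmenting path remains; maximum matching = 4.
König certificate: {W1, W3, W5, J4} is a vertex cover of size 4 (every listed pair touches it), so no matching can be larger.

4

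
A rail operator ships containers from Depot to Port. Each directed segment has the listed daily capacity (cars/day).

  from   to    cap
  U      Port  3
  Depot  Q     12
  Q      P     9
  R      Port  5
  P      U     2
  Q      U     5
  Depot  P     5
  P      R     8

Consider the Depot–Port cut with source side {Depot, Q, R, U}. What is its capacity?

22

Edges leaving {Depot, Q, R, U}: Depot→P (5), Q→P (9), R→Port (5), U→Port (3).
Cut capacity = 5 + 9 + 5 + 3 = 22.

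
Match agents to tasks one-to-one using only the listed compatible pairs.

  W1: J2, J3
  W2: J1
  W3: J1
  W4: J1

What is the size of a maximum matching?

2

Unit-capacity flow: source→left, listed edges, right→sink; max matching = max flow.
Augmenting path W1→J2 (+1); matched 1.
Augmenting path W2→J1 (+1); matched 2.
No augmenting path remains; maximum matching = 2.
König certificate: {W1, J1} is a vertex cover of size 2 (every listed pair touches it), so no matching can be larger.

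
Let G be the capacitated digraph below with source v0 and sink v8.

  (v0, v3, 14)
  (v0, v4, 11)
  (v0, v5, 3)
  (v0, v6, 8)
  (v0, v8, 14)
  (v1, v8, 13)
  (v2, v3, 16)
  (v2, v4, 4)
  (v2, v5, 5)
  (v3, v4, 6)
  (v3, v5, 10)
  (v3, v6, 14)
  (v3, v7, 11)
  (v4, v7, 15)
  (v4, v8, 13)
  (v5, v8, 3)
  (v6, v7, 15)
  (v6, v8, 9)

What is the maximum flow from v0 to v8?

Augment v0→v8: bottleneck 14, flow now 14.
Augment v0→v4→v8: bottleneck 11, flow now 25.
Augment v0→v5→v8: bottleneck 3, flow now 28.
Augment v0→v6→v8: bottleneck 8, flow now 36.
Augment v0→v3→v4→v8: bottleneck 2, flow now 38.
Augment v0→v3→v6→v8: bottleneck 1, flow now 39.
No augmenting path remains; maximum flow = 39.
In the residual graph, reachable from v0: {v0, v3, v4, v5, v6, v7}.
Min-cut edges: v0→v8 (14), v4→v8 (13), v5→v8 (3), v6→v8 (9); capacity 14 + 13 + 3 + 9 = 39.
This cut is saturated, so no flow can exceed 39.

39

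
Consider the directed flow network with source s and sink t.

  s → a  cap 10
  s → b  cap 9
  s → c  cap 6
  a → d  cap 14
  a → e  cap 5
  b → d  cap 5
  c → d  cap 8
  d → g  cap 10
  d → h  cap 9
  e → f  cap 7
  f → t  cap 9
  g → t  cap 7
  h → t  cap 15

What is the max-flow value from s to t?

21

Augment s→a→d→g→t: bottleneck 7, flow now 7.
Augment s→a→d→h→t: bottleneck 3, flow now 10.
Augment s→b→d→h→t: bottleneck 5, flow now 15.
Augment s→c→d→h→t: bottleneck 1, flow now 16.
Augment s→c→d→a→e→f→t: bottleneck 5, flow now 21. (uses reverse residual edge)
No augmenting path remains; maximum flow = 21.
In the residual graph, reachable from s: {s, b}.
Min-cut edges: s→a (10), s→c (6), b→d (5); capacity 10 + 6 + 5 = 21.
This cut is saturated, so no flow can exceed 21.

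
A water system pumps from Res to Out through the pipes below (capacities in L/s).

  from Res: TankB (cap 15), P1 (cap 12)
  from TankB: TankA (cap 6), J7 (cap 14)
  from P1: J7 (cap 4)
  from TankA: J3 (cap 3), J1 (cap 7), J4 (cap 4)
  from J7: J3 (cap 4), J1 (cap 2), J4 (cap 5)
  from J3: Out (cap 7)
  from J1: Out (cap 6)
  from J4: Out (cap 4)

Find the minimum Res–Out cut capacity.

Augment Res→TankB→TankA→J3→Out: bottleneck 3, flow now 3.
Augment Res→TankB→TankA→J1→Out: bottleneck 3, flow now 6.
Augment Res→TankB→J7→J3→Out: bottleneck 4, flow now 10.
Augment Res→TankB→J7→J1→Out: bottleneck 2, flow now 12.
Augment Res→TankB→J7→J4→Out: bottleneck 3, flow now 15.
Augment Res→P1→J7→J4→Out: bottleneck 1, flow now 16.
No augmenting path remains; maximum flow = 16.
By max-flow min-cut, the minimum cut capacity equals the max flow.
In the residual graph, reachable from Res: {Res, TankB, P1, J7, J4}.
Min-cut edges: TankB→TankA (6), J7→J3 (4), J7→J1 (2), J4→Out (4); capacity 6 + 4 + 2 + 4 = 16.

16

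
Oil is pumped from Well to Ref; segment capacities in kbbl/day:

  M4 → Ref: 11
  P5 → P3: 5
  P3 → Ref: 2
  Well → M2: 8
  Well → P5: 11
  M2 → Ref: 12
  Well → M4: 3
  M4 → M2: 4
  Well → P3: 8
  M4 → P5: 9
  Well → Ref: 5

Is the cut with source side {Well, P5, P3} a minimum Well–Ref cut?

Given cut capacity: 3 + 8 + 5 + 2 = 18.
Augment Well→Ref: bottleneck 5, flow now 5.
Augment Well→M4→Ref: bottleneck 3, flow now 8.
Augment Well→P3→Ref: bottleneck 2, flow now 10.
Augment Well→M2→Ref: bottleneck 8, flow now 18.
No augmenting path remains; maximum flow = 18.
Cut capacity 18 equals the max flow, so it is a minimum cut.

Yes — it is a minimum cut (capacity 18).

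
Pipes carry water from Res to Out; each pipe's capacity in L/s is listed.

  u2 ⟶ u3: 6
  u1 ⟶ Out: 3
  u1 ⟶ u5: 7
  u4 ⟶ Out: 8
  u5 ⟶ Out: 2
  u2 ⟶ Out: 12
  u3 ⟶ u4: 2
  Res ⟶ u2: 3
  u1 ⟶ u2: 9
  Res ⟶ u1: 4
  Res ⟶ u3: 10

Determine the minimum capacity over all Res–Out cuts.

9

Augment Res→u1→Out: bottleneck 3, flow now 3.
Augment Res→u2→Out: bottleneck 3, flow now 6.
Augment Res→u1→u2→Out: bottleneck 1, flow now 7.
Augment Res→u3→u4→Out: bottleneck 2, flow now 9.
No augmenting path remains; maximum flow = 9.
By max-flow min-cut, the minimum cut capacity equals the max flow.
In the residual graph, reachable from Res: {Res, u3}.
Min-cut edges: Res→u1 (4), Res→u2 (3), u3→u4 (2); capacity 4 + 3 + 2 = 9.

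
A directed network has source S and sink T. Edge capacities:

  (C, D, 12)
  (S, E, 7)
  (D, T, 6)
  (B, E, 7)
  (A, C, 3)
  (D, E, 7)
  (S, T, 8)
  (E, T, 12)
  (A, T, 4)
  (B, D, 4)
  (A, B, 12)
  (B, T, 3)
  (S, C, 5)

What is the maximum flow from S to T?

Augment S→T: bottleneck 8, flow now 8.
Augment S→E→T: bottleneck 7, flow now 15.
Augment S→C→D→T: bottleneck 5, flow now 20.
No augmenting path remains; maximum flow = 20.
In the residual graph, reachable from S: {S}.
Min-cut edges: S→C (5), S→E (7), S→T (8); capacity 5 + 7 + 8 = 20.
This cut is saturated, so no flow can exceed 20.

20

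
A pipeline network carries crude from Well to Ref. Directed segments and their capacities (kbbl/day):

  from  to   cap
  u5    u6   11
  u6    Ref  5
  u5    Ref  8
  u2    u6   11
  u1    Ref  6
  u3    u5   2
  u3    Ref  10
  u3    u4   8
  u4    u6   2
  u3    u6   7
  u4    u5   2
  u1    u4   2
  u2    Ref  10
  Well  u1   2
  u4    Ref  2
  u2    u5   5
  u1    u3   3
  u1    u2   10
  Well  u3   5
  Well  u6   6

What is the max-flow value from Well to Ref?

Augment Well→u1→Ref: bottleneck 2, flow now 2.
Augment Well→u3→Ref: bottleneck 5, flow now 7.
Augment Well→u6→Ref: bottleneck 5, flow now 12.
No augmenting path remains; maximum flow = 12.
In the residual graph, reachable from Well: {Well, u6}.
Min-cut edges: Well→u1 (2), Well→u3 (5), u6→Ref (5); capacity 2 + 5 + 5 = 12.
This cut is saturated, so no flow can exceed 12.

12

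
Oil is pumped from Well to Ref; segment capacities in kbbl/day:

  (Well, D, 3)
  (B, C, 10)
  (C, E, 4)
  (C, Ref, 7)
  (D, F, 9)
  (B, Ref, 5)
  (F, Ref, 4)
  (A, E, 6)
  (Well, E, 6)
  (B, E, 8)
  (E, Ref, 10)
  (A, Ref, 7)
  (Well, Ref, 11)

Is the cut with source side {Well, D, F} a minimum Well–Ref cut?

No — its capacity is 21, but the minimum cut has capacity 20.

Given cut capacity: 6 + 11 + 4 = 21.
Augment Well→Ref: bottleneck 11, flow now 11.
Augment Well→E→Ref: bottleneck 6, flow now 17.
Augment Well→D→F→Ref: bottleneck 3, flow now 20.
No augmenting path remains; maximum flow = 20.
In the residual graph, reachable from Well: {Well}.
Min-cut edges: Well→D (3), Well→E (6), Well→Ref (11); capacity 3 + 6 + 11 = 20.
Cut capacity 21 exceeds the max flow 20, so it is not minimum.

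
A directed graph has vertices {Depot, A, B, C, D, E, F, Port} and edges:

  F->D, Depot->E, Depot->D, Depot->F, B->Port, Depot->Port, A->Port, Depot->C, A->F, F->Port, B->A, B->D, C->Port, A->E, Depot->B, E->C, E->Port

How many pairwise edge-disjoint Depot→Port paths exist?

Assign every edge capacity 1; by Menger, the answer equals the max flow.
Path Depot→Port (+1); total 1.
Path Depot→B→Port (+1); total 2.
Path Depot→C→Port (+1); total 3.
Path Depot→E→Port (+1); total 4.
Path Depot→F→Port (+1); total 5.
No residual Depot→Port path; max flow = 5.
Certifying cut of size 5: {Depot→B, Depot→C, Depot→E, Depot→F, Depot→Port}.

5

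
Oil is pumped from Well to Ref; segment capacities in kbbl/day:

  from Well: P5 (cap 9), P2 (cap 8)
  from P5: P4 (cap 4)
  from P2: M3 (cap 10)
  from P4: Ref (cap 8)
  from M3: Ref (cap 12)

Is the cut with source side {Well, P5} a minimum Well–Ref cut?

Given cut capacity: 8 + 4 = 12.
Augment Well→P5→P4→Ref: bottleneck 4, flow now 4.
Augment Well→P2→M3→Ref: bottleneck 8, flow now 12.
No augmenting path remains; maximum flow = 12.
Cut capacity 12 equals the max flow, so it is a minimum cut.

Yes — it is a minimum cut (capacity 12).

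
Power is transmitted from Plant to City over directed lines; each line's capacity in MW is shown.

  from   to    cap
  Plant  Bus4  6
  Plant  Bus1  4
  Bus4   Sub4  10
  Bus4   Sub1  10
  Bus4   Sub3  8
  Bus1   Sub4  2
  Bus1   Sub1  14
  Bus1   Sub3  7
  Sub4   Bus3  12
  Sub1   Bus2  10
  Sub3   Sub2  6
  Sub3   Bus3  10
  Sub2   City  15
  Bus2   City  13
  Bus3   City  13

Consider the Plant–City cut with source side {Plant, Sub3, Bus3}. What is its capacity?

29

Edges leaving {Plant, Sub3, Bus3}: Plant→Bus4 (6), Plant→Bus1 (4), Sub3→Sub2 (6), Bus3→City (13).
Cut capacity = 6 + 4 + 6 + 13 = 29.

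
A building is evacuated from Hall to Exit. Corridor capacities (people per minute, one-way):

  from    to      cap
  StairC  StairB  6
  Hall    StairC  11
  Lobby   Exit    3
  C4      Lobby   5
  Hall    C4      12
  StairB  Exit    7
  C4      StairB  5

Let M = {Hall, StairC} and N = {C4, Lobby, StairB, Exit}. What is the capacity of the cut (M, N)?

18

Edges leaving {Hall, StairC}: Hall→C4 (12), StairC→StairB (6).
Cut capacity = 12 + 6 = 18.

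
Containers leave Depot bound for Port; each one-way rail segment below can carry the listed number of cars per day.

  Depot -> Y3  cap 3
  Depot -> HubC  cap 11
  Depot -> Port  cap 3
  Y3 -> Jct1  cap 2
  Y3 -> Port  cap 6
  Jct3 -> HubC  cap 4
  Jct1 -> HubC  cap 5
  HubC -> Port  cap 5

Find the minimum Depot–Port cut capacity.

11

Augment Depot→Port: bottleneck 3, flow now 3.
Augment Depot→Y3→Port: bottleneck 3, flow now 6.
Augment Depot→HubC→Port: bottleneck 5, flow now 11.
No augmenting path remains; maximum flow = 11.
By max-flow min-cut, the minimum cut capacity equals the max flow.
In the residual graph, reachable from Depot: {Depot, HubC}.
Min-cut edges: Depot→Y3 (3), Depot→Port (3), HubC→Port (5); capacity 3 + 3 + 5 = 11.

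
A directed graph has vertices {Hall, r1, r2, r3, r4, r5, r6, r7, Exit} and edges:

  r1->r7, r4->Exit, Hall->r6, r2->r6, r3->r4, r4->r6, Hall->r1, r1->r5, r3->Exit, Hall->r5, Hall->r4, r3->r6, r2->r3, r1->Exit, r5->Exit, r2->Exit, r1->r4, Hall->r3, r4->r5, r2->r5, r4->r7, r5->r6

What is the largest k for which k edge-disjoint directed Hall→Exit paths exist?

4

Assign every edge capacity 1; by Menger, the answer equals the max flow.
Path Hall→r1→Exit (+1); total 1.
Path Hall→r3→Exit (+1); total 2.
Path Hall→r4→Exit (+1); total 3.
Path Hall→r5→Exit (+1); total 4.
No residual Hall→Exit path; max flow = 4.
Certifying cut of size 4: {Hall→r1, Hall→r3, Hall→r4, Hall→r5}.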